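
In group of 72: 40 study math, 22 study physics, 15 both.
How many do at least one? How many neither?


|A∪B| = 40+22-15 = 47
Neither = 72-47 = 25

At least one: 47; Neither: 25


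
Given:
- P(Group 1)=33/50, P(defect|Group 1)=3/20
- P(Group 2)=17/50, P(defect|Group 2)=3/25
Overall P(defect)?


P(B) = Σ P(B|Aᵢ)×P(Aᵢ)
  3/20×33/50 = 99/1000
  3/25×17/50 = 51/1250
Sum = 699/5000

P(defect) = 699/5000 ≈ 13.98%


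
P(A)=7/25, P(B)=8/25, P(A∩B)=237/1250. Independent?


P(A)×P(B) = 56/625
P(A∩B) = 237/1250
Not equal → NOT independent

No, not independent


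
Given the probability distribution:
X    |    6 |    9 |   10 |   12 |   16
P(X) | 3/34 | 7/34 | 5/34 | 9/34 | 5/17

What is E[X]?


E[X] = Σ x·P(X=x)
= (6)×(3/34) + (9)×(7/34) + (10)×(5/34) + (12)×(9/34) + (16)×(5/17)
= 399/34

E[X] = 399/34


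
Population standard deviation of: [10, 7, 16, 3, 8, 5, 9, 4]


Mean = 62/8 = 31/4
  (10-31/4)²=81/16
  (7-31/4)²=9/16
  (16-31/4)²=1089/16
  (3-31/4)²=361/16
  (8-31/4)²=1/16
  (5-31/4)²=121/16
  (9-31/4)²=25/16
  (4-31/4)²=225/16
Σ(x-μ)² = 239/2
σ² = (239/2)/8 = 239/16

σ = √(239/16) ≈ 3.8649


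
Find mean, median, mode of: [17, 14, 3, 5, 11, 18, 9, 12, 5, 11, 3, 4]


Sorted: [3, 3, 4, 5, 5, 9, 11, 11, 12, 14, 17, 18]
Mean = 112/12 = 28/3
Median = 10
Freq: {17: 1, 14: 1, 3: 2, 5: 2, 11: 2, 18: 1, 9: 1, 12: 1, 4: 1}
Mode: [3, 5, 11]

Mean=28/3, Median=10, Mode=[3, 5, 11]


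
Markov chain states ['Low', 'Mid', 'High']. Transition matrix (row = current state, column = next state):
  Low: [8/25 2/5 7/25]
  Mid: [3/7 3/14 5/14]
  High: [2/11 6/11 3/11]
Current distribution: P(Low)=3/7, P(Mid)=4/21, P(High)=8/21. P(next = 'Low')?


P(next=Low) = Σᵢ P(now=i)×P(i→Low)
= 3/7×8/25 + 4/21×3/7 + 8/21×2/11
= 24/175 + 4/49 + 16/231 = 11644/40425

P = 11644/40425 ≈ 0.2880


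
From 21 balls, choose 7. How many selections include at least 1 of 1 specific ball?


Complement: C(21,7) - C(20,7) = 116280 - 77520 = 38760

38760


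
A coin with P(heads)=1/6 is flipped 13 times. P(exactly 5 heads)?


Binomial: P(X=5) = C(13,5)×p^5×(1-p)^8
= 1287 × 1/7776 × 390625/1679616 = 55859375/1451188224

P(X=5) = 55859375/1451188224 ≈ 3.85%


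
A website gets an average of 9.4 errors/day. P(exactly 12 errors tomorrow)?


Poisson(λ=9.4): P(X=12) = e^(-λ)×λ^k/k!
= e^(-9.4) × 9.4^12 / 12!
≈ 8.272406556e-05 × 475920314814 / 479001600 ≈ 0.082192

P(X=12) ≈ 0.082192 ≈ 8.22%


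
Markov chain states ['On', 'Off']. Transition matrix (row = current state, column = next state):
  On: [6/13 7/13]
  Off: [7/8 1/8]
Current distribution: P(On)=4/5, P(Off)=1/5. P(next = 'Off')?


P(next=Off) = Σᵢ P(now=i)×P(i→Off)
= 4/5×7/13 + 1/5×1/8
= 28/65 + 1/40 = 237/520

P = 237/520 ≈ 0.4558


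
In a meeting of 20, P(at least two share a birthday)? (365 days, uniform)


P(all different) = Π(365-i)/365 for i=0..19
= 0.588562
P(match) = 1 - 0.588562 = 0.411438

P ≈ 0.4114 ≈ 41.14%


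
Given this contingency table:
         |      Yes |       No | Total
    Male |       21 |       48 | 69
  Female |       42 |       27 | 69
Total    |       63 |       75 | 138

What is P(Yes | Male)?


P(Yes | Male) = 21/(21+48) = 21/69 = 7/23

P(Yes|Male) = 7/23 ≈ 30.43%


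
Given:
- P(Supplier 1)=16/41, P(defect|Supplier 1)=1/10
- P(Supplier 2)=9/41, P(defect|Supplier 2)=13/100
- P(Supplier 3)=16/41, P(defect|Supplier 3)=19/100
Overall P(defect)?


P(B) = Σ P(B|Aᵢ)×P(Aᵢ)
  1/10×16/41 = 8/205
  13/100×9/41 = 117/4100
  19/100×16/41 = 76/1025
Sum = 581/4100

P(defect) = 581/4100 ≈ 14.17%


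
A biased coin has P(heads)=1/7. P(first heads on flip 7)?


Geometric: P(X=7) = (1-p)^(k-1)×p = (6/7)^6×1/7 = 46656/823543

P(X=7) = 46656/823543 ≈ 5.67%


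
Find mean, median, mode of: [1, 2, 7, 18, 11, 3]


Sorted: [1, 2, 3, 7, 11, 18]
Mean = 42/6 = 7
Median = 5
Freq: {1: 1, 2: 1, 7: 1, 18: 1, 11: 1, 3: 1}
Mode: No mode

Mean=7, Median=5, Mode=No mode


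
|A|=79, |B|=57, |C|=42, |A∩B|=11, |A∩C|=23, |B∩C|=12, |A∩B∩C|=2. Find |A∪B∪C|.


|A∪B∪C| = 79+57+42-11-23-12+2 = 134

|A∪B∪C| = 134


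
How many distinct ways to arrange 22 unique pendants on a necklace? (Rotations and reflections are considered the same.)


Free circular arrangements: rotations and reflections both identified.
(n-1)!/2 = 21!/2 = 51090942171709440000/2 = 25545471085854720000

25545471085854720000


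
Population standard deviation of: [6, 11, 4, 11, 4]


Mean = 36/5
  (6-36/5)²=36/25
  (11-36/5)²=361/25
  (4-36/5)²=256/25
  (11-36/5)²=361/25
  (4-36/5)²=256/25
Σ(x-μ)² = 254/5
σ² = (254/5)/5 = 254/25

σ = √(254/25) ≈ 3.1875


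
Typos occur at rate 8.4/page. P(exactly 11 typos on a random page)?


Poisson(λ=8.4): P(X=11) = e^(-λ)×λ^k/k!
= e^(-8.4) × 8.4^11 / 11!
≈ 0.0002248673242 × 14691703216.3 / 39916800 ≈ 0.082764

P(X=11) ≈ 0.082764 ≈ 8.28%


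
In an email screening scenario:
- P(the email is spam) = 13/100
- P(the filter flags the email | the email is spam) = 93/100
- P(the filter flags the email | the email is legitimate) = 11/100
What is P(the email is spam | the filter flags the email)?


Using Bayes' theorem:
P(A|B) = P(B|A)·P(A) / P(B)

P(the filter flags the email) = 93/100 × 13/100 + 11/100 × 87/100
= 1209/10000 + 957/10000 = 1083/5000

P(the email is spam|the filter flags the email) = (1209/10000) / (1083/5000) = 403/722

P(the email is spam|the filter flags the email) = 403/722 ≈ 55.82%


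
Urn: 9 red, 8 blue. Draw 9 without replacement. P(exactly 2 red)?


Hypergeometric: C(9,2)×C(8,7)/C(17,9)
= 36×8/24310 = 144/12155

P(X=2) = 144/12155 ≈ 1.18%


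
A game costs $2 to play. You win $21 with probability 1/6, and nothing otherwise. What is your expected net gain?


E[gain] = (21-2)×1/6 + (-2)×5/6
= 19/6 - 5/3 = 3/2

Expected net gain = $3/2 ≈ $1.50


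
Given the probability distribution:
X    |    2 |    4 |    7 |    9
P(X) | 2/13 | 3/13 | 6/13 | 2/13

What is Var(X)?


E[X] = 76/13
E[X²] = 512/13
Var(X) = E[X²] - (E[X])² = 512/13 - 5776/169 = 880/169

Var(X) = 880/169 ≈ 5.2071


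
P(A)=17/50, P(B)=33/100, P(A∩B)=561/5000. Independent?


P(A)×P(B) = 561/5000
P(A∩B) = 561/5000
Equal ✓ → Independent

Yes, independent


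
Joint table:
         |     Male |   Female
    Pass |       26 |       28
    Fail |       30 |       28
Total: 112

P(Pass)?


P(Pass) = (26+28)/112 = 54/112 = 27/56

P(Pass) = 27/56 ≈ 48.21%


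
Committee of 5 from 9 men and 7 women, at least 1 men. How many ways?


Count by #men:
  1M,4W: C(9,1)×C(7,4)=315
  2M,3W: C(9,2)×C(7,3)=1260
  3M,2W: C(9,3)×C(7,2)=1764
  4M,1W: C(9,4)×C(7,1)=882
  5M,0W: C(9,5)×C(7,0)=126
Total = 4347

4347


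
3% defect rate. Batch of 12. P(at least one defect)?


P(all good) = (97/100)^12 = 693842360995438000295041/1000000000000000000000000
P(≥1 defect) = 306157639004561999704959/1000000000000000000000000

P = 306157639004561999704959/1000000000000000000000000 ≈ 30.62%


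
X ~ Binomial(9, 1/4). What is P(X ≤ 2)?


P(X ≤ 2) = Σ P(X=i) for i=0..2
P(X=0) = 19683/262144
P(X=1) = 59049/262144
P(X=2) = 19683/65536
Sum = 19683/32768

P(X ≤ 2) = 19683/32768 ≈ 60.07%


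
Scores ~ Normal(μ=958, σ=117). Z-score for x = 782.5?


z = (x - μ)/σ = (782.5 - 958)/117 = -1.5

z = -1.5


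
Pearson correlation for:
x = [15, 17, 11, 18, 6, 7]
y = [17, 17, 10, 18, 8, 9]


n=6, Σx=74, Σy=79, Σxy=1089, Σx²=1044, Σy²=1147
r = (6×1089 - 74×79)/√((6×1044 - 74²)(6×1147 - 79²))
= 688/√(788×641) = 688/√505108 ≈ 688/710.7095 ≈ 0.9680

r ≈ 0.9680


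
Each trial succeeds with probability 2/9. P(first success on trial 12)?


Geometric: P(X=12) = (1-p)^(k-1)×p = (7/9)^11×2/9 = 3954653486/282429536481

P(X=12) = 3954653486/282429536481 ≈ 1.40%


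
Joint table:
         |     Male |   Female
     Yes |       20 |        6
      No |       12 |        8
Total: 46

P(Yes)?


P(Yes) = (20+6)/46 = 26/46 = 13/23

P(Yes) = 13/23 ≈ 56.52%


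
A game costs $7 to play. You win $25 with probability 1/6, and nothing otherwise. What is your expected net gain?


E[gain] = (25-7)×1/6 + (-7)×5/6
= 3 - 35/6 = -17/6

Expected net gain = $-17/6 ≈ $-2.83


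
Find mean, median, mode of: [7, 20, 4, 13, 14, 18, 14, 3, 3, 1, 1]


Sorted: [1, 1, 3, 3, 4, 7, 13, 14, 14, 18, 20]
Mean = 98/11
Median = 7
Freq: {7: 1, 20: 1, 4: 1, 13: 1, 14: 2, 18: 1, 3: 2, 1: 2}
Mode: [1, 3, 14]

Mean=98/11, Median=7, Mode=[1, 3, 14]


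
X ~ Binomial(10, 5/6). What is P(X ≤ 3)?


P(X ≤ 3) = Σ P(X=i) for i=0..3
P(X=0) = 1/60466176
P(X=1) = 25/30233088
P(X=2) = 125/6718464
P(X=3) = 625/2519424
Sum = 337/1259712

P(X ≤ 3) = 337/1259712 ≈ 0.03%


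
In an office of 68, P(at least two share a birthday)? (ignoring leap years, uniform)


P(all different) = Π(365-i)/365 for i=0..67
= 0.001274
P(match) = 1 - 0.001274 = 0.998726

P ≈ 0.9987 ≈ 99.87%


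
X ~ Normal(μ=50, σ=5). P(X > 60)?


z = (60-50)/5 = 2.0
P(X > 60) = 1 - P(Z ≤ 2.0) = 1 - 0.9772 = 0.0228

P(X > 60) ≈ 0.0228


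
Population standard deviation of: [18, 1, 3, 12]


Mean = 34/4 = 17/2
  (18-17/2)²=361/4
  (1-17/2)²=225/4
  (3-17/2)²=121/4
  (12-17/2)²=49/4
Σ(x-μ)² = 189
σ² = 189/4

σ = √(189/4) ≈ 6.8739


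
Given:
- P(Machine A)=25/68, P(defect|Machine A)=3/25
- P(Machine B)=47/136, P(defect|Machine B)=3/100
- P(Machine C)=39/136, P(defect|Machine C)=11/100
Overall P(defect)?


P(B) = Σ P(B|Aᵢ)×P(Aᵢ)
  3/25×25/68 = 3/68
  3/100×47/136 = 141/13600
  11/100×39/136 = 429/13600
Sum = 117/1360

P(defect) = 117/1360 ≈ 8.60%


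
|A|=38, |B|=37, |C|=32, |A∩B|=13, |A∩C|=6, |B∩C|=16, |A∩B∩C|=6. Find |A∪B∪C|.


|A∪B∪C| = 38+37+32-13-6-16+6 = 78

|A∪B∪C| = 78


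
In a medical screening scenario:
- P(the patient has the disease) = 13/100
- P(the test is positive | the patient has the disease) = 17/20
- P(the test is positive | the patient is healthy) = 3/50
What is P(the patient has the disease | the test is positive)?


Using Bayes' theorem:
P(A|B) = P(B|A)·P(A) / P(B)

P(the test is positive) = 17/20 × 13/100 + 3/50 × 87/100
= 221/2000 + 261/5000 = 1627/10000

P(the patient has the disease|the test is positive) = (221/2000) / (1627/10000) = 1105/1627

P(the patient has the disease|the test is positive) = 1105/1627 ≈ 67.92%


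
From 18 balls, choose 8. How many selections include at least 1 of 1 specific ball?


Complement: C(18,8) - C(17,8) = 43758 - 24310 = 19448

19448


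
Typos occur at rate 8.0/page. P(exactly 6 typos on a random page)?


Poisson(λ=8.0): P(X=6) = e^(-λ)×λ^k/k!
= e^(-8.0) × 8.0^6 / 6!
≈ 0.0003354626279 × 262144 / 720 ≈ 0.122138

P(X=6) ≈ 0.122138 ≈ 12.21%


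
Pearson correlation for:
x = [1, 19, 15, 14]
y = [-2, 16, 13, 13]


n=4, Σx=49, Σy=40, Σxy=679, Σx²=783, Σy²=598
r = (4×679 - 49×40)/√((4×783 - 49²)(4×598 - 40²))
= 756/√(731×792) = 756/√578952 ≈ 756/760.8890 ≈ 0.9936

r ≈ 0.9936


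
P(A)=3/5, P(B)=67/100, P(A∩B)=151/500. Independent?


P(A)×P(B) = 201/500
P(A∩B) = 151/500
Not equal → NOT independent

No, not independent


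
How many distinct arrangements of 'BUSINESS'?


Letters: 8, freq: {'B': 1, 'U': 1, 'S': 3, 'I': 1, 'N': 1, 'E': 1}
8!/(1!×1!×3!×1!×1!×1!) = 40320/6 = 6720

6720


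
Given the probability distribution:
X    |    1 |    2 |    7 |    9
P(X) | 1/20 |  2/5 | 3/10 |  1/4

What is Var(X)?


E[X] = 26/5
E[X²] = 183/5
Var(X) = E[X²] - (E[X])² = 183/5 - 676/25 = 239/25

Var(X) = 239/25 ≈ 9.5600


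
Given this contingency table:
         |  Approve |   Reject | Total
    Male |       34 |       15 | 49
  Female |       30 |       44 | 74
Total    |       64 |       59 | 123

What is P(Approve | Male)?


P(Approve | Male) = 34/(34+15) = 34/49

P(Approve|Male) = 34/49 ≈ 69.39%


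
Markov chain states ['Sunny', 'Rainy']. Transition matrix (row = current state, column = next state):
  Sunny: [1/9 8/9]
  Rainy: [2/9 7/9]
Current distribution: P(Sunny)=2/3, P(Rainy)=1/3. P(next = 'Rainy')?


P(next=Rainy) = Σᵢ P(now=i)×P(i→Rainy)
= 2/3×8/9 + 1/3×7/9
= 16/27 + 7/27 = 23/27

P = 23/27 ≈ 0.8519


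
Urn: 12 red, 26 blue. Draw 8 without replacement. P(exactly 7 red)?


Hypergeometric: C(12,7)×C(26,1)/C(38,8)
= 792×26/48903492 = 156/370481

P(X=7) = 156/370481 ≈ 0.04%


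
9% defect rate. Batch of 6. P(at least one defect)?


P(all good) = (91/100)^6 = 567869252041/1000000000000
P(≥1 defect) = 432130747959/1000000000000

P = 432130747959/1000000000000 ≈ 43.21%


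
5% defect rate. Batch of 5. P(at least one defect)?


P(all good) = (19/20)^5 = 2476099/3200000
P(≥1 defect) = 723901/3200000

P = 723901/3200000 ≈ 22.62%


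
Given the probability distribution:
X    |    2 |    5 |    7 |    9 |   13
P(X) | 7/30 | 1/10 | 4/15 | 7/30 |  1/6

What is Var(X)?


E[X] = 71/10
E[X²] = 1907/30
Var(X) = E[X²] - (E[X])² = 1907/30 - 5041/100 = 3947/300

Var(X) = 3947/300 ≈ 13.1567


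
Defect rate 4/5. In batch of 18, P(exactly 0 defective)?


Binomial: P(X=0) = C(18,0)×p^0×(1-p)^18
= 1 × 1 × 1/3814697265625 = 1/3814697265625

P(X=0) = 1/3814697265625 ≈ 0.00%


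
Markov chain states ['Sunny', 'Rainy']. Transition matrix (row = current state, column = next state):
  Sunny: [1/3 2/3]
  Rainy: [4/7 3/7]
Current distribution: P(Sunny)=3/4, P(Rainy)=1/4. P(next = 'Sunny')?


P(next=Sunny) = Σᵢ P(now=i)×P(i→Sunny)
= 3/4×1/3 + 1/4×4/7
= 1/4 + 1/7 = 11/28

P = 11/28 ≈ 0.3929


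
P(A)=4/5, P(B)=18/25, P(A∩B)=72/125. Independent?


P(A)×P(B) = 72/125
P(A∩B) = 72/125
Equal ✓ → Independent

Yes, independent


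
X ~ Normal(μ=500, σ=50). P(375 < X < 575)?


z₁=(375-500)/50=-2.5, z₂=(575-500)/50=1.5
P = Φ(1.5) - Φ(-2.5) = 0.933193 - 0.006210 = 0.926983 ≈ 0.9270

P(375 < X < 575) ≈ 0.9270


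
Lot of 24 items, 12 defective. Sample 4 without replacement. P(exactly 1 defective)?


Hypergeometric: C(12,1)×C(12,3)/C(24,4)
= 12×220/10626 = 40/161

P(X=1) = 40/161 ≈ 24.84%


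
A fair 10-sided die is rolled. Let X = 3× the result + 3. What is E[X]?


E[die] = (1+10)/2 = 11/2
E[X] = 3×11/2 + 3 = 39/2

E[X] = 39/2


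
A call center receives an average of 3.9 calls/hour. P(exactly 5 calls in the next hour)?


Poisson(λ=3.9): P(X=5) = e^(-λ)×λ^k/k!
= e^(-3.9) × 3.9^5 / 5!
≈ 0.02024191145 × 902.24199 / 120 ≈ 0.152193

P(X=5) ≈ 0.152193 ≈ 15.22%


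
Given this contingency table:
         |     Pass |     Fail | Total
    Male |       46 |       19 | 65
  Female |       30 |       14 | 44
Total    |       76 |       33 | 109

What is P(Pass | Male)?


P(Pass | Male) = 46/(46+19) = 46/65

P(Pass|Male) = 46/65 ≈ 70.77%


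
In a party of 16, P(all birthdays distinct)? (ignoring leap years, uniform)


P(all different) = Π(365-i)/365 for i=0..15
= (365/365)×(364/365)×...×(350/365)
= 0.716396

P ≈ 0.7164 ≈ 71.64%


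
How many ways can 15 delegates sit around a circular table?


Circular arrangements of 15 distinct objects: fix one position to break rotational symmetry.
(n-1)! = 14! = 87178291200

87178291200


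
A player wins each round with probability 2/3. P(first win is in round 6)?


Geometric: P(X=6) = (1-p)^(k-1)×p = (1/3)^5×2/3 = 2/729

P(X=6) = 2/729 ≈ 0.27%


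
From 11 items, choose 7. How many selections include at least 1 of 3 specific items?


Complement: C(11,7) - C(8,7) = 330 - 8 = 322

322


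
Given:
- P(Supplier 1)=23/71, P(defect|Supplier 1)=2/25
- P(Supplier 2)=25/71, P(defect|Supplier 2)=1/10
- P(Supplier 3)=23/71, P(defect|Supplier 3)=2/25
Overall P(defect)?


P(B) = Σ P(B|Aᵢ)×P(Aᵢ)
  2/25×23/71 = 46/1775
  1/10×25/71 = 5/142
  2/25×23/71 = 46/1775
Sum = 309/3550

P(defect) = 309/3550 ≈ 8.70%


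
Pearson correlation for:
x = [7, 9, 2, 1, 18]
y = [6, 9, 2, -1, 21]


n=5, Σx=37, Σy=37, Σxy=504, Σx²=459, Σy²=563
r = (5×504 - 37×37)/√((5×459 - 37²)(5×563 - 37²))
= 1151/√(926×1446) = 1151/√1338996 ≈ 1151/1157.1499 ≈ 0.9947

r ≈ 0.9947


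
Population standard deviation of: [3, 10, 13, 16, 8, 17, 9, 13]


Mean = 89/8
  (3-89/8)²=4225/64
  (10-89/8)²=81/64
  (13-89/8)²=225/64
  (16-89/8)²=1521/64
  (8-89/8)²=625/64
  (17-89/8)²=2209/64
  (9-89/8)²=289/64
  (13-89/8)²=225/64
Σ(x-μ)² = 1175/8
σ² = (1175/8)/8 = 1175/64

σ = √(1175/64) ≈ 4.2848


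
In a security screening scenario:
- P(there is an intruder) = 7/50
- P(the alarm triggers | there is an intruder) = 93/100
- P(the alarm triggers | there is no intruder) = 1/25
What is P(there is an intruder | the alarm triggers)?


Using Bayes' theorem:
P(A|B) = P(B|A)·P(A) / P(B)

P(the alarm triggers) = 93/100 × 7/50 + 1/25 × 43/50
= 651/5000 + 43/1250 = 823/5000

P(there is an intruder|the alarm triggers) = (651/5000) / (823/5000) = 651/823

P(there is an intruder|the alarm triggers) = 651/823 ≈ 79.10%


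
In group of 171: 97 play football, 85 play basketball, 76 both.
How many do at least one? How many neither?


|A∪B| = 97+85-76 = 106
Neither = 171-106 = 65

At least one: 106; Neither: 65


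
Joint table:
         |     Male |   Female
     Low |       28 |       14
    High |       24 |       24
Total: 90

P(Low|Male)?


P(Low|Male) = 28/(28+24) = 28/52 = 7/13

P = 7/13 ≈ 53.85%


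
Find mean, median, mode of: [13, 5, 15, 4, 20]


Sorted: [4, 5, 13, 15, 20]
Mean = 57/5
Median = 13
Freq: {13: 1, 5: 1, 15: 1, 4: 1, 20: 1}
Mode: No mode

Mean=57/5, Median=13, Mode=No mode


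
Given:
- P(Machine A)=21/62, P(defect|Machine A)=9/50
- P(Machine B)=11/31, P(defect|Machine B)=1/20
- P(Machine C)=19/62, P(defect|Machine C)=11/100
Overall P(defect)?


P(B) = Σ P(B|Aᵢ)×P(Aᵢ)
  9/50×21/62 = 189/3100
  1/20×11/31 = 11/620
  11/100×19/62 = 209/6200
Sum = 697/6200

P(defect) = 697/6200 ≈ 11.24%


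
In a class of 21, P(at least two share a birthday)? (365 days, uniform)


P(all different) = Π(365-i)/365 for i=0..20
= 0.556312
P(match) = 1 - 0.556312 = 0.443688

P ≈ 0.4437 ≈ 44.37%


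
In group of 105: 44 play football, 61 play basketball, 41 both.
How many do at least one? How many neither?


|A∪B| = 44+61-41 = 64
Neither = 105-64 = 41

At least one: 64; Neither: 41


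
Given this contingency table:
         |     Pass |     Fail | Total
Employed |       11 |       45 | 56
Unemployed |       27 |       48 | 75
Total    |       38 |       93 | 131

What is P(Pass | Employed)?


P(Pass | Employed) = 11/(11+45) = 11/56

P(Pass|Employed) = 11/56 ≈ 19.64%


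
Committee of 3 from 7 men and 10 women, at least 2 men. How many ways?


Count by #men:
  2M,1W: C(7,2)×C(10,1)=210
  3M,0W: C(7,3)×C(10,0)=35
Total = 245

245


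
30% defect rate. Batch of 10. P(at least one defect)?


P(all good) = (7/10)^10 = 282475249/10000000000
P(≥1 defect) = 9717524751/10000000000

P = 9717524751/10000000000 ≈ 97.18%


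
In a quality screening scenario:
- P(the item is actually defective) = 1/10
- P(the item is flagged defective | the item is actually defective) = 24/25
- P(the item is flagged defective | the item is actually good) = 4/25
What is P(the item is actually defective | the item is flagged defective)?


Using Bayes' theorem:
P(A|B) = P(B|A)·P(A) / P(B)

P(the item is flagged defective) = 24/25 × 1/10 + 4/25 × 9/10
= 12/125 + 18/125 = 6/25

P(the item is actually defective|the item is flagged defective) = (12/125) / (6/25) = 2/5

P(the item is actually defective|the item is flagged defective) = 2/5 ≈ 40.00%


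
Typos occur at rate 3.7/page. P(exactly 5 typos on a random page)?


Poisson(λ=3.7): P(X=5) = e^(-λ)×λ^k/k!
= e^(-3.7) × 3.7^5 / 5!
≈ 0.02472352647 × 693.43957 / 120 ≈ 0.142869

P(X=5) ≈ 0.142869 ≈ 14.29%


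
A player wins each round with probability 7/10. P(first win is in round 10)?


Geometric: P(X=10) = (1-p)^(k-1)×p = (3/10)^9×7/10 = 137781/10000000000

P(X=10) = 137781/10000000000 ≈ 0.00%


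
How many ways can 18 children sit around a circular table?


Circular arrangements of 18 distinct objects: fix one position to break rotational symmetry.
(n-1)! = 17! = 355687428096000

355687428096000


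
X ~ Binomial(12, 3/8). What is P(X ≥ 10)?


P(X ≥ 10) = Σ P(X=i) for i=10..12
P(X=10) = 48715425/34359738368
P(X=11) = 2657205/17179869184
P(X=12) = 531441/68719476736
Sum = 108591111/68719476736

P(X ≥ 10) = 108591111/68719476736 ≈ 0.16%


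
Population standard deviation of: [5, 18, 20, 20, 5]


Mean = 68/5
  (5-68/5)²=1849/25
  (18-68/5)²=484/25
  (20-68/5)²=1024/25
  (20-68/5)²=1024/25
  (5-68/5)²=1849/25
Σ(x-μ)² = 1246/5
σ² = (1246/5)/5 = 1246/25

σ = √(1246/25) ≈ 7.0597


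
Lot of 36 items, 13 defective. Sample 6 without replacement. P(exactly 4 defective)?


Hypergeometric: C(13,4)×C(23,2)/C(36,6)
= 715×253/1947792 = 16445/177072

P(X=4) = 16445/177072 ≈ 9.29%


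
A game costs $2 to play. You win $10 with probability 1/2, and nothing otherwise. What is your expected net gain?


E[gain] = (10-2)×1/2 + (-2)×1/2
= 4 - 1 = 3

Expected net gain = $3 ≈ $3.00


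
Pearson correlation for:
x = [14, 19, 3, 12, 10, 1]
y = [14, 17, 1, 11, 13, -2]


n=6, Σx=59, Σy=54, Σxy=782, Σx²=811, Σy²=780
r = (6×782 - 59×54)/√((6×811 - 59²)(6×780 - 54²))
= 1506/√(1385×1764) = 1506/√2443140 ≈ 1506/1563.0547 ≈ 0.9635

r ≈ 0.9635


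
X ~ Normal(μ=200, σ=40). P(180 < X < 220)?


z₁=(180-200)/40=-0.5, z₂=(220-200)/40=0.5
P = Φ(0.5) - Φ(-0.5) = 0.691462 - 0.308538 = 0.382924 ≈ 0.3829

P(180 < X < 220) ≈ 0.3829


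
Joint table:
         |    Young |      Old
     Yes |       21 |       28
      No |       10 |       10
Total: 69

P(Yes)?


P(Yes) = (21+28)/69 = 49/69

P(Yes) = 49/69 ≈ 71.01%


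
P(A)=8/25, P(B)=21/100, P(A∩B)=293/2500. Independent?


P(A)×P(B) = 42/625
P(A∩B) = 293/2500
Not equal → NOT independent

No, not independent


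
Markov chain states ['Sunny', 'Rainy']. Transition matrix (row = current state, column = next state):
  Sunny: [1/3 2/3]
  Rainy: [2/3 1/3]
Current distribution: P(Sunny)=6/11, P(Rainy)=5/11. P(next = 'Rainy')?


P(next=Rainy) = Σᵢ P(now=i)×P(i→Rainy)
= 6/11×2/3 + 5/11×1/3
= 4/11 + 5/33 = 17/33

P = 17/33 ≈ 0.5152


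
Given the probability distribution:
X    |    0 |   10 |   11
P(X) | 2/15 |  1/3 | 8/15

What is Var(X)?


E[X] = 46/5
E[X²] = 1468/15
Var(X) = E[X²] - (E[X])² = 1468/15 - 2116/25 = 992/75

Var(X) = 992/75 ≈ 13.2267


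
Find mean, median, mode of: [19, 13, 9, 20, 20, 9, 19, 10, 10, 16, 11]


Sorted: [9, 9, 10, 10, 11, 13, 16, 19, 19, 20, 20]
Mean = 156/11
Median = 13
Freq: {19: 2, 13: 1, 9: 2, 20: 2, 10: 2, 16: 1, 11: 1}
Mode: [9, 10, 19, 20]

Mean=156/11, Median=13, Mode=[9, 10, 19, 20]


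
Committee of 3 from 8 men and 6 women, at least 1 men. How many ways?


Count by #men:
  1M,2W: C(8,1)×C(6,2)=120
  2M,1W: C(8,2)×C(6,1)=168
  3M,0W: C(8,3)×C(6,0)=56
Total = 344

344


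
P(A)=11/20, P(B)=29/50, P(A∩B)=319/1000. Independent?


P(A)×P(B) = 319/1000
P(A∩B) = 319/1000
Equal ✓ → Independent

Yes, independent


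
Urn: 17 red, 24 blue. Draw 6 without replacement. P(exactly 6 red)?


Hypergeometric: C(17,6)×C(24,0)/C(41,6)
= 12376×1/4496388 = 238/86469

P(X=6) = 238/86469 ≈ 0.28%


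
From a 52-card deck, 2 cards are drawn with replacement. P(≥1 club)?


P(not a club) = 39/52 = 3/4
P(none in 2 draws) = (3/4)^2 = 9/16
P(≥1 club) = 1 - 9/16 = 7/16

P = 7/16 ≈ 43.75%


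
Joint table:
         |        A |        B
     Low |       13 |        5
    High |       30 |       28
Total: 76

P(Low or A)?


P(Low∨A) = P(Low) + P(A) - P(Low∧A)
= (18 + 43 - 13)/76 = 48/76 = 12/19

P = 12/19 ≈ 63.16%


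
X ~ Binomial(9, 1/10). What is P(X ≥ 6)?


P(X ≥ 6) = Σ P(X=i) for i=6..9
P(X=6) = 15309/250000000
P(X=7) = 729/250000000
P(X=8) = 81/1000000000
P(X=9) = 1/1000000000
Sum = 32117/500000000

P(X ≥ 6) = 32117/500000000 ≈ 0.01%


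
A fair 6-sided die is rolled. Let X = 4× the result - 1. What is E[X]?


E[die] = (1+6)/2 = 7/2
E[X] = 4×7/2 - 1 = 13

E[X] = 13


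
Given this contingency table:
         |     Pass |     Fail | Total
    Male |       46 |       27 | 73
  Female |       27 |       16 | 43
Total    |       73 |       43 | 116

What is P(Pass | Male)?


P(Pass | Male) = 46/(46+27) = 46/73

P(Pass|Male) = 46/73 ≈ 63.01%


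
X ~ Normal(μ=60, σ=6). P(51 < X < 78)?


z₁=(51-60)/6=-1.5, z₂=(78-60)/6=3.0
P = Φ(3.0) - Φ(-1.5) = 0.998650 - 0.066807 = 0.931843 ≈ 0.9318

P(51 < X < 78) ≈ 0.9318


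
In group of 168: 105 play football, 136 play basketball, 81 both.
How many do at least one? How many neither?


|A∪B| = 105+136-81 = 160
Neither = 168-160 = 8

At least one: 160; Neither: 8


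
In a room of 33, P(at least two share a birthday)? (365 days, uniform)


P(all different) = Π(365-i)/365 for i=0..32
= 0.225028
P(match) = 1 - 0.225028 = 0.774972

P ≈ 0.7750 ≈ 77.50%


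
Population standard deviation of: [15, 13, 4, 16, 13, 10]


Mean = 71/6
  (15-71/6)²=361/36
  (13-71/6)²=49/36
  (4-71/6)²=2209/36
  (16-71/6)²=625/36
  (13-71/6)²=49/36
  (10-71/6)²=121/36
Σ(x-μ)² = 569/6
σ² = (569/6)/6 = 569/36

σ = √(569/36) ≈ 3.9756


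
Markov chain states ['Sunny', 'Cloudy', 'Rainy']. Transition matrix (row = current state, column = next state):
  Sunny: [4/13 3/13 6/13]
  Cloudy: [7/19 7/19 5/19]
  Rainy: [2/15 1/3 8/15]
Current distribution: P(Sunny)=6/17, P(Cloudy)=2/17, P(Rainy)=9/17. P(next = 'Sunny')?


P(next=Sunny) = Σᵢ P(now=i)×P(i→Sunny)
= 6/17×4/13 + 2/17×7/19 + 9/17×2/15
= 24/221 + 14/323 + 6/85 = 4672/20995

P = 4672/20995 ≈ 0.2225


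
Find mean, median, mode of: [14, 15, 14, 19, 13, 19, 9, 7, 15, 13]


Sorted: [7, 9, 13, 13, 14, 14, 15, 15, 19, 19]
Mean = 138/10 = 69/5
Median = 14
Freq: {14: 2, 15: 2, 19: 2, 13: 2, 9: 1, 7: 1}
Mode: [13, 14, 15, 19]

Mean=69/5, Median=14, Mode=[13, 14, 15, 19]


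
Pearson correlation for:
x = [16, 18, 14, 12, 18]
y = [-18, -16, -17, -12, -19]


n=5, Σx=78, Σy=-82, Σxy=-1300, Σx²=1244, Σy²=1374
r = (5×(-1300) - 78×(-82))/√((5×1244 - 78²)(5×1374 - (-82)²))
= -104/√(136×146) = -104/√19856 ≈ -104/140.9113 ≈ -0.7381

r ≈ -0.7381


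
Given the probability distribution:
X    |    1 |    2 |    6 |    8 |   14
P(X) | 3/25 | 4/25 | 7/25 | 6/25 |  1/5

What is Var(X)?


E[X] = 171/25
E[X²] = 327/5
Var(X) = E[X²] - (E[X])² = 327/5 - 29241/625 = 11634/625

Var(X) = 11634/625 ≈ 18.6144


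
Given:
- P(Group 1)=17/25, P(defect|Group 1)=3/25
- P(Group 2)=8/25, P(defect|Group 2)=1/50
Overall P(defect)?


P(B) = Σ P(B|Aᵢ)×P(Aᵢ)
  3/25×17/25 = 51/625
  1/50×8/25 = 4/625
Sum = 11/125

P(defect) = 11/125 ≈ 8.80%


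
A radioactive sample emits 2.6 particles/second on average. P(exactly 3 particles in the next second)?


Poisson(λ=2.6): P(X=3) = e^(-λ)×λ^k/k!
= e^(-2.6) × 2.6^3 / 3!
≈ 0.07427357821 × 17.576 / 6 ≈ 0.217572

P(X=3) ≈ 0.217572 ≈ 21.76%


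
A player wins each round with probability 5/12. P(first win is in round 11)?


Geometric: P(X=11) = (1-p)^(k-1)×p = (7/12)^10×5/12 = 1412376245/743008370688

P(X=11) = 1412376245/743008370688 ≈ 0.19%


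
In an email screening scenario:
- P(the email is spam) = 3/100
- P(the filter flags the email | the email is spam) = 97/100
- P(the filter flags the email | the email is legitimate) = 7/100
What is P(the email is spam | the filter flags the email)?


Using Bayes' theorem:
P(A|B) = P(B|A)·P(A) / P(B)

P(the filter flags the email) = 97/100 × 3/100 + 7/100 × 97/100
= 291/10000 + 679/10000 = 97/1000

P(the email is spam|the filter flags the email) = (291/10000) / (97/1000) = 3/10

P(the email is spam|the filter flags the email) = 3/10 ≈ 30.00%


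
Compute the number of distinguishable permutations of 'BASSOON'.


Letters: 7, freq: {'B': 1, 'A': 1, 'S': 2, 'O': 2, 'N': 1}
7!/(1!×1!×2!×2!×1!) = 5040/4 = 1260

1260


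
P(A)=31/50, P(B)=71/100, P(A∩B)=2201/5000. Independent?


P(A)×P(B) = 2201/5000
P(A∩B) = 2201/5000
Equal ✓ → Independent

Yes, independent


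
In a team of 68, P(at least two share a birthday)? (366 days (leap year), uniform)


P(all different) = Π(366-i)/366 for i=0..67
= 0.001299
P(match) = 1 - 0.001299 = 0.998701

P ≈ 0.9987 ≈ 99.87%


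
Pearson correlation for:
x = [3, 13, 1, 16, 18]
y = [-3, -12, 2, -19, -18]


n=5, Σx=51, Σy=-50, Σxy=-791, Σx²=759, Σy²=842
r = (5×(-791) - 51×(-50))/√((5×759 - 51²)(5×842 - (-50)²))
= -1405/√(1194×1710) = -1405/√2041740 ≈ -1405/1428.8947 ≈ -0.9833

r ≈ -0.9833


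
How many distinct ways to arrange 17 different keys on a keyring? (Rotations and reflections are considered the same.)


Free circular arrangements: rotations and reflections both identified.
(n-1)!/2 = 16!/2 = 20922789888000/2 = 10461394944000

10461394944000


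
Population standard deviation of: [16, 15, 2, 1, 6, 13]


Mean = 53/6
  (16-53/6)²=1849/36
  (15-53/6)²=1369/36
  (2-53/6)²=1681/36
  (1-53/6)²=2209/36
  (6-53/6)²=289/36
  (13-53/6)²=625/36
Σ(x-μ)² = 1337/6
σ² = (1337/6)/6 = 1337/36

σ = √(1337/36) ≈ 6.0942


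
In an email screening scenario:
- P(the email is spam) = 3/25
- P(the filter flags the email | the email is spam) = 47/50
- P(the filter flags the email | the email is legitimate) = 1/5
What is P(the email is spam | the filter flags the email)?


Using Bayes' theorem:
P(A|B) = P(B|A)·P(A) / P(B)

P(the filter flags the email) = 47/50 × 3/25 + 1/5 × 22/25
= 141/1250 + 22/125 = 361/1250

P(the email is spam|the filter flags the email) = (141/1250) / (361/1250) = 141/361

P(the email is spam|the filter flags the email) = 141/361 ≈ 39.06%


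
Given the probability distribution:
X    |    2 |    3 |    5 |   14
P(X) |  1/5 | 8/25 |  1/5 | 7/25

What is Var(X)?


E[X] = 157/25
E[X²] = 1589/25
Var(X) = E[X²] - (E[X])² = 1589/25 - 24649/625 = 15076/625

Var(X) = 15076/625 ≈ 24.1216


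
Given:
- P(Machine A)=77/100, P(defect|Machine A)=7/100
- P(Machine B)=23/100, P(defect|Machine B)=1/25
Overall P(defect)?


P(B) = Σ P(B|Aᵢ)×P(Aᵢ)
  7/100×77/100 = 539/10000
  1/25×23/100 = 23/2500
Sum = 631/10000

P(defect) = 631/10000 ≈ 6.31%


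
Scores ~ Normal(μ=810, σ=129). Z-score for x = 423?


z = (x - μ)/σ = (423 - 810)/129 = -3.0

z = -3.0


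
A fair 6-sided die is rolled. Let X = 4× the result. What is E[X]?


E[die] = (1+6)/2 = 7/2
E[X] = 4 × 7/2 = 14

E[X] = 14


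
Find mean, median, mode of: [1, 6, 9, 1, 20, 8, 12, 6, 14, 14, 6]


Sorted: [1, 1, 6, 6, 6, 8, 9, 12, 14, 14, 20]
Mean = 97/11
Median = 8
Freq: {1: 2, 6: 3, 9: 1, 20: 1, 8: 1, 12: 1, 14: 2}
Mode: [6]

Mean=97/11, Median=8, Mode=6


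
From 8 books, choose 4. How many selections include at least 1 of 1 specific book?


Complement: C(8,4) - C(7,4) = 70 - 35 = 35

35


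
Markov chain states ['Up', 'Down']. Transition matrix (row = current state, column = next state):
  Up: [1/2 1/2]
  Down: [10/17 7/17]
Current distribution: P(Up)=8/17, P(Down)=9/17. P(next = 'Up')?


P(next=Up) = Σᵢ P(now=i)×P(i→Up)
= 8/17×1/2 + 9/17×10/17
= 4/17 + 90/289 = 158/289

P = 158/289 ≈ 0.5467


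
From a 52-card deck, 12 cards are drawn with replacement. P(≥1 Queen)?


P(not a Queen) = 48/52 = 12/13
P(none in 12 draws) = (12/13)^12 = 8916100448256/23298085122481
P(≥1 Queen) = 1 - 8916100448256/23298085122481 = 14381984674225/23298085122481

P = 14381984674225/23298085122481 ≈ 61.73%


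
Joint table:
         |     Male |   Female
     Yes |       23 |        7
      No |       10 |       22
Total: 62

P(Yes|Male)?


P(Yes|Male) = 23/(23+10) = 23/33

P = 23/33 ≈ 69.70%


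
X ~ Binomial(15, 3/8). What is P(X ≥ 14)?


P(X ≥ 14) = Σ P(X=i) for i=14..15
P(X=14) = 358722675/35184372088832
P(X=15) = 14348907/35184372088832
Sum = 186535791/17592186044416

P(X ≥ 14) = 186535791/17592186044416 ≈ 0.00%


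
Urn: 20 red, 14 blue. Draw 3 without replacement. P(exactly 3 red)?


Hypergeometric: C(20,3)×C(14,0)/C(34,3)
= 1140×1/5984 = 285/1496

P(X=3) = 285/1496 ≈ 19.05%


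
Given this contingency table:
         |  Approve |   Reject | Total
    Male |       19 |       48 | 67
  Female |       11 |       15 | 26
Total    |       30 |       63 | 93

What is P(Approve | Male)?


P(Approve | Male) = 19/(19+48) = 19/67

P(Approve|Male) = 19/67 ≈ 28.36%


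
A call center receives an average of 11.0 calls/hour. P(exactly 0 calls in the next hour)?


Poisson(λ=11.0): P(X=0) = e^(-λ)×λ^k/k!
= e^(-11.0) × 11.0^0 / 0!
≈ 1.670170079e-05 × 1 / 1 ≈ 0.000017

P(X=0) ≈ 0.000017 ≈ 0.00%


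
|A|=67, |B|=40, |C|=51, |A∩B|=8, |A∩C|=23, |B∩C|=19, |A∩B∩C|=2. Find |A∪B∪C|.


|A∪B∪C| = 67+40+51-8-23-19+2 = 110

|A∪B∪C| = 110


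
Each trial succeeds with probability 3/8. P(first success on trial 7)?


Geometric: P(X=7) = (1-p)^(k-1)×p = (5/8)^6×3/8 = 46875/2097152

P(X=7) = 46875/2097152 ≈ 2.24%


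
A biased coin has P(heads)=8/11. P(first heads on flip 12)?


Geometric: P(X=12) = (1-p)^(k-1)×p = (3/11)^11×8/11 = 1417176/3138428376721

P(X=12) = 1417176/3138428376721 ≈ 0.00%


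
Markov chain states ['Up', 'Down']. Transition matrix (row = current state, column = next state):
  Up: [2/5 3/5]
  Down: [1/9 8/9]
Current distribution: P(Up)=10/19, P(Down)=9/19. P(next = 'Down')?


P(next=Down) = Σᵢ P(now=i)×P(i→Down)
= 10/19×3/5 + 9/19×8/9
= 6/19 + 8/19 = 14/19

P = 14/19 ≈ 0.7368


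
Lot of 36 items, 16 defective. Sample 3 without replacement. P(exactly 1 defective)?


Hypergeometric: C(16,1)×C(20,2)/C(36,3)
= 16×190/7140 = 152/357

P(X=1) = 152/357 ≈ 42.58%


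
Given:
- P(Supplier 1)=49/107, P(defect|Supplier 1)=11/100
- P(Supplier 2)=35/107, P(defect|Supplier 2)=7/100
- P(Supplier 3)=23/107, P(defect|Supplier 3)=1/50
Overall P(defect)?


P(B) = Σ P(B|Aᵢ)×P(Aᵢ)
  11/100×49/107 = 539/10700
  7/100×35/107 = 49/2140
  1/50×23/107 = 23/5350
Sum = 83/1070

P(defect) = 83/1070 ≈ 7.76%


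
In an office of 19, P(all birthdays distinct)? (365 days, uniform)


P(all different) = Π(365-i)/365 for i=0..18
= (365/365)×(364/365)×...×(347/365)
= 0.620881

P ≈ 0.6209 ≈ 62.09%


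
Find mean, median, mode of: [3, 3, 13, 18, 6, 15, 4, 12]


Sorted: [3, 3, 4, 6, 12, 13, 15, 18]
Mean = 74/8 = 37/4
Median = 9
Freq: {3: 2, 13: 1, 18: 1, 6: 1, 15: 1, 4: 1, 12: 1}
Mode: [3]

Mean=37/4, Median=9, Mode=3


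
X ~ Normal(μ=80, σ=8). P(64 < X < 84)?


z₁=(64-80)/8=-2.0, z₂=(84-80)/8=0.5
P = Φ(0.5) - Φ(-2.0) = 0.691462 - 0.022750 = 0.668712 ≈ 0.6687

P(64 < X < 84) ≈ 0.6687


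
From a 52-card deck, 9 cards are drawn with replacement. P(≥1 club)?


P(not a club) = 39/52 = 3/4
P(none in 9 draws) = (3/4)^9 = 19683/262144
P(≥1 club) = 1 - 19683/262144 = 242461/262144

P = 242461/262144 ≈ 92.49%


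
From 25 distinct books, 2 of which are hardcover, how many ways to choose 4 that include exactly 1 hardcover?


Choose 1 of the 2 hardcovers and 3 of the other 23 books:
C(2,1)×C(23,3) = 2×1771 = 3542

3542


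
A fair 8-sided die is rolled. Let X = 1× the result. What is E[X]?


E[die] = (1+8)/2 = 9/2
E[X] = 1 × 9/2 = 9/2

E[X] = 9/2


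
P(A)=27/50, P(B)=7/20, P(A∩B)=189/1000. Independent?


P(A)×P(B) = 189/1000
P(A∩B) = 189/1000
Equal ✓ → Independent

Yes, independent


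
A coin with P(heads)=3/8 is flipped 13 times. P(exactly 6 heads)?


Binomial: P(X=6) = C(13,6)×p^6×(1-p)^7
= 1716 × 729/262144 × 78125/2097152 = 24432890625/137438953472

P(X=6) = 24432890625/137438953472 ≈ 17.78%


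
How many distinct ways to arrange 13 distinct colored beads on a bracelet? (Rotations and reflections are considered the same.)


Free circular arrangements: rotations and reflections both identified.
(n-1)!/2 = 12!/2 = 479001600/2 = 239500800

239500800


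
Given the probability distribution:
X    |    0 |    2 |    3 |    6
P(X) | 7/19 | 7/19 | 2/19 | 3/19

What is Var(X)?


E[X] = 2
E[X²] = 154/19
Var(X) = E[X²] - (E[X])² = 154/19 - 4 = 78/19

Var(X) = 78/19 ≈ 4.1053


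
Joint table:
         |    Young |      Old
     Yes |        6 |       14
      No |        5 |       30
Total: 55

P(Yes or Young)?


P(Yes∨Young) = P(Yes) + P(Young) - P(Yes∧Young)
= (20 + 11 - 6)/55 = 25/55 = 5/11

P = 5/11 ≈ 45.45%


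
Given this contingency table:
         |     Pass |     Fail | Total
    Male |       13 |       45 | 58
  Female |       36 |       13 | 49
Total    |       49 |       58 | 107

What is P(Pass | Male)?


P(Pass | Male) = 13/(13+45) = 13/58

P(Pass|Male) = 13/58 ≈ 22.41%


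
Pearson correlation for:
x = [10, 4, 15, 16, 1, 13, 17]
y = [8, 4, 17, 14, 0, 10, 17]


n=7, Σx=76, Σy=70, Σxy=994, Σx²=1056, Σy²=954
r = (7×994 - 76×70)/√((7×1056 - 76²)(7×954 - 70²))
= 1638/√(1616×1778) = 1638/√2873248 ≈ 1638/1695.0658 ≈ 0.9663

r ≈ 0.9663


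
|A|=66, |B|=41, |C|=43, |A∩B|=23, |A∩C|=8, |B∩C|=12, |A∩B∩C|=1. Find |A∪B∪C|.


|A∪B∪C| = 66+41+43-23-8-12+1 = 108

|A∪B∪C| = 108


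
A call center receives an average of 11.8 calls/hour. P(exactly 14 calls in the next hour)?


Poisson(λ=11.8): P(X=14) = e^(-λ)×λ^k/k!
= e^(-11.8) × 11.8^14 / 14!
≈ 7.504557915e-06 × 1.01472439712e+15 / 87178291200 ≈ 0.087350

P(X=14) ≈ 0.087350 ≈ 8.74%


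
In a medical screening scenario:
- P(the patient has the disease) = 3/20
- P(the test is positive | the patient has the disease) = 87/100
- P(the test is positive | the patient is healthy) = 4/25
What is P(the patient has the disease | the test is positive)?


Using Bayes' theorem:
P(A|B) = P(B|A)·P(A) / P(B)

P(the test is positive) = 87/100 × 3/20 + 4/25 × 17/20
= 261/2000 + 17/125 = 533/2000

P(the patient has the disease|the test is positive) = (261/2000) / (533/2000) = 261/533

P(the patient has the disease|the test is positive) = 261/533 ≈ 48.97%


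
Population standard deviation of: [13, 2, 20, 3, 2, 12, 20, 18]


Mean = 90/8 = 45/4
  (13-45/4)²=49/16
  (2-45/4)²=1369/16
  (20-45/4)²=1225/16
  (3-45/4)²=1089/16
  (2-45/4)²=1369/16
  (12-45/4)²=9/16
  (20-45/4)²=1225/16
  (18-45/4)²=729/16
Σ(x-μ)² = 883/2
σ² = (883/2)/8 = 883/16

σ = √(883/16) ≈ 7.4288


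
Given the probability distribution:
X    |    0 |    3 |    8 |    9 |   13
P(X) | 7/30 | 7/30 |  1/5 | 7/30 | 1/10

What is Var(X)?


E[X] = 57/10
E[X²] = 507/10
Var(X) = E[X²] - (E[X])² = 507/10 - 3249/100 = 1821/100

Var(X) = 1821/100 ≈ 18.2100


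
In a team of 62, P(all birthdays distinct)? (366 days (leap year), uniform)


P(all different) = Π(366-i)/366 for i=0..61
= (366/366)×(365/366)×...×(305/366)
= 0.004156

P ≈ 0.0042 ≈ 0.42%


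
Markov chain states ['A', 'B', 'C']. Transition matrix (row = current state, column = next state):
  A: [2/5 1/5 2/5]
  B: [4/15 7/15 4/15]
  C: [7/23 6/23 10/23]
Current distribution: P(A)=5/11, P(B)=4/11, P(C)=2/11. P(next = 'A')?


P(next=A) = Σᵢ P(now=i)×P(i→A)
= 5/11×2/5 + 4/11×4/15 + 2/11×7/23
= 2/11 + 16/165 + 14/253 = 1268/3795

P = 1268/3795 ≈ 0.3341


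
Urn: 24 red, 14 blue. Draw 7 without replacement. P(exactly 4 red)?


Hypergeometric: C(24,4)×C(14,3)/C(38,7)
= 10626×364/12620256 = 14651/47804

P(X=4) = 14651/47804 ≈ 30.65%


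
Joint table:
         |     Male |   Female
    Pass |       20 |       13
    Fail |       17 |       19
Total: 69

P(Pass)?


P(Pass) = (20+13)/69 = 33/69 = 11/23

P(Pass) = 11/23 ≈ 47.83%
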